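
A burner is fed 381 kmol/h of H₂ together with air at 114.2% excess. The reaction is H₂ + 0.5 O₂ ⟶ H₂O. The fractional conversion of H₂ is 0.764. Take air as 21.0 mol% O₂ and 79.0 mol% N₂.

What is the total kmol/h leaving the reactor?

Stoichiometric O₂ = 0.5 × 381 = 190.5 kmol/h; O₂ fed = 190.5 × 2.142 = 408.1 kmol/h.
N₂ fed = 408.1 × 79/21 = 1535 kmol/h.
Fuel reacted = 0.764 × 381 → ξ = 291.1 kmol/h.
Outlet (n = n₀ + ν ξ):
  H₂: 381 − 1(291.1) = 89.92
  O₂: 408.1 − 0.5(291.1) = 262.5
  N₂: 1535 (inert)
  H₂O: 0 + 1(291.1) = 291.1
Total out = 89.92 + 262.5 + 1535 + 291.1 = 2179 kmol/h.

2180 kmol/h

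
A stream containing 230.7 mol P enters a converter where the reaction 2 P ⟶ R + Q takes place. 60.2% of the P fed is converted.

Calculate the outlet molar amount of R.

P reacted = 0.602 × 230.7 = 138.9 mol; ν_P = −2, so ξ = 138.9/2 = 69.44 mol.
Outlet amounts (n = n₀ + ν ξ):
  P: 230.7 − 2(69.44) = 91.82
  R: 0 + 1(69.44) = 69.44
  Q: 0 + 1(69.44) = 69.44

69.4 mol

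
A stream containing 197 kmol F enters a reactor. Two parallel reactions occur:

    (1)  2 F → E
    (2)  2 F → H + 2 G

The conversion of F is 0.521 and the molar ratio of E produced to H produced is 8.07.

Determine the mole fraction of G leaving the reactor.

0.0721

Conversion of F: F consumed = 0.521 × 197 = 102.6 kmol = 2ξ₁ + 2ξ₂.
Selectivity: 1ξ₁ / (1ξ₂) = 8.07 → ξ₁ = 8.07 ξ₂.
Substitute: (2·8.07 + 2) ξ₂ = 102.6 → ξ₂ = 5.658 kmol, ξ₁ = 45.66 kmol.
Outlet amounts (n = n₀ + Σ ν·ξ):
  F: 197 − 2(45.66) − 2(5.658) = 94.36
  E: 0 + 1(45.66) = 45.66
  H: 0 + 1(5.658) = 5.658
  G: 0 + 2(5.658) = 11.32
Total out = 157 kmol; y_G = 11.32 / 157 = 0.07208.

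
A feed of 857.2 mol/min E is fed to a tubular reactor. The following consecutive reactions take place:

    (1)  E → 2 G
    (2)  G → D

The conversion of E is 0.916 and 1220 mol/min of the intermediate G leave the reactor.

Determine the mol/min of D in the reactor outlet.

350 mol/min

Conversion of E: E consumed = 1ξ₁ = 0.916 × 857.2 → ξ₁ = 785.2 mol/min.
G balance: n_G = 0 + 2ξ₁ − 1ξ₂ = 1220 → ξ₂ = (2·785.2 − 1220)/1 = 350.4 mol/min.
Outlet amounts (n = n₀ + Σ ν·ξ):
  E: 857.2 − 1(785.2) = 72
  G: 0 + 2(785.2) − 1(350.4) = 1220
  D: 0 + 1(350.4) = 350.4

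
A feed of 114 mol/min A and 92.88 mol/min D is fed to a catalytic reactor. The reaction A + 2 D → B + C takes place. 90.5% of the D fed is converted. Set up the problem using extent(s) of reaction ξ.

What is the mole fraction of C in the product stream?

D reacted = 0.905 × 92.88 = 84.06 mol/min; ν_D = −2, so ξ = 84.06/2 = 42.03 mol/min.
Outlet amounts (n = n₀ + ν ξ):
  A: 114 − 1(42.03) = 71.97
  D: 92.88 − 2(42.03) = 8.824
  B: 0 + 1(42.03) = 42.03
  C: 0 + 1(42.03) = 42.03
Total out = 164.9 mol/min; y_C = 42.03 / 164.9 = 0.2549.

0.255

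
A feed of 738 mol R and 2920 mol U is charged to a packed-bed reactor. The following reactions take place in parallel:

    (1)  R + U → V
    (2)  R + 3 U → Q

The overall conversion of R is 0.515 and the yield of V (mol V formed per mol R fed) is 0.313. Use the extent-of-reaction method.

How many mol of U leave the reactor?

2240 mol

Yield of V: 1ξ₁ / 738 = 0.313 → ξ₁ = 231 mol.
Conversion of R: 1ξ₁ + 1ξ₂ = 0.515 × 738 = 380.1 → ξ₂ = 149.1 mol.
Outlet amounts (n = n₀ + Σ ν·ξ):
  R: 738 − 1(231) − 1(149.1) = 357.9
  U: 2920 − 1(231) − 3(149.1) = 2242
  V: 0 + 1(231) = 231
  Q: 0 + 1(149.1) = 149.1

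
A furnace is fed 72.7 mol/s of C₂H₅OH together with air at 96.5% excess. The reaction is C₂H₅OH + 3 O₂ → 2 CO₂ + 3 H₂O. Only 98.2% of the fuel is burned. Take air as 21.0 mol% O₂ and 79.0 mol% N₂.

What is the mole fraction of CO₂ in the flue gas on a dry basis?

0.0725

Stoichiometric O₂ = 3 × 72.7 = 218.1 mol/s; O₂ fed = 218.1 × 1.965 = 428.6 mol/s.
N₂ fed = 428.6 × 79/21 = 1612 mol/s.
Fuel reacted = 0.982 × 72.7 → ξ = 71.39 mol/s.
Outlet (n = n₀ + ν ξ):
  C₂H₅OH: 72.7 − 1(71.39) = 1.309
  O₂: 428.6 − 3(71.39) = 214.4
  N₂: 1612 (inert)
  CO₂: 0 + 2(71.39) = 142.8
  H₂O: 0 + 3(71.39) = 214.2
Dry total = 1971 mol/s; y_CO₂ (dry) = 142.8 / 1971 = 0.07245.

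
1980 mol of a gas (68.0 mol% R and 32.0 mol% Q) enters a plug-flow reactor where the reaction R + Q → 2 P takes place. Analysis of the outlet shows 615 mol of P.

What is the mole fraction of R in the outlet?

For P: n = n₀ + 2ξ → 615 = 0 + 2ξ, giving ξ = 307.5 mol.
Outlet amounts (n = n₀ + ν ξ):
  R: 1346 − 1(307.5) = 1039
  Q: 633.6 − 1(307.5) = 326.1
  P: 0 + 2(307.5) = 615
Total out = 1980 mol; y_R = 1039 / 1980 = 0.5247.

0.525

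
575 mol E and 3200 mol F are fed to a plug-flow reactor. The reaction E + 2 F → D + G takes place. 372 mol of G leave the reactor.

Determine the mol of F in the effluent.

For G: n = n₀ + 1ξ → 372 = 0 + 1ξ, giving ξ = 372 mol.
Outlet amounts (n = n₀ + ν ξ):
  E: 575 − 1(372) = 203
  F: 3200 − 2(372) = 2456
  D: 0 + 1(372) = 372
  G: 0 + 1(372) = 372

2460 mol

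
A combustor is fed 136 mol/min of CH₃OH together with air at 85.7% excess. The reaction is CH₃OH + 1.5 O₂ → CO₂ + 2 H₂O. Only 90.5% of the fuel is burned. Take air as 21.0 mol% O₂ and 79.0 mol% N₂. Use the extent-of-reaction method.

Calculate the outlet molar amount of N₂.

1430 mol/min

Stoichiometric O₂ = 1.5 × 136 = 204 mol/min; O₂ fed = 204 × 1.857 = 378.8 mol/min.
N₂ fed = 378.8 × 79/21 = 1425 mol/min.
Fuel reacted = 0.905 × 136 → ξ = 123.1 mol/min.
Outlet (n = n₀ + ν ξ):
  CH₃OH: 136 − 1(123.1) = 12.92
  O₂: 378.8 − 1.5(123.1) = 194.2
  N₂: 1425 (inert)
  CO₂: 0 + 1(123.1) = 123.1
  H₂O: 0 + 2(123.1) = 246.2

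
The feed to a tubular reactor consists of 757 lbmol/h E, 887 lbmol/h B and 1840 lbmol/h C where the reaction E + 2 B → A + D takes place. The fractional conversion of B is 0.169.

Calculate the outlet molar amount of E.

682 lbmol/h

B reacted = 0.169 × 887 = 149.9 lbmol/h; ν_B = −2, so ξ = 149.9/2 = 74.95 lbmol/h.
Outlet amounts (n = n₀ + ν ξ):
  E: 757 − 1(74.95) = 682
  B: 887 − 2(74.95) = 737.1
  A: 0 + 1(74.95) = 74.95
  D: 0 + 1(74.95) = 74.95
  C: 1840 (inert)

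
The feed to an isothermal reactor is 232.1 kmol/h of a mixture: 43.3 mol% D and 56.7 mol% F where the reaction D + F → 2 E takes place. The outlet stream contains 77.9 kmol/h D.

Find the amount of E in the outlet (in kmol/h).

45.2 kmol/h

For D: n = n₀ − 1ξ → 77.9 = 100.5 − 1ξ, giving ξ = 22.6 kmol/h.
Outlet amounts (n = n₀ + ν ξ):
  D: 100.5 − 1(22.6) = 77.9
  F: 131.6 − 1(22.6) = 109
  E: 0 + 2(22.6) = 45.2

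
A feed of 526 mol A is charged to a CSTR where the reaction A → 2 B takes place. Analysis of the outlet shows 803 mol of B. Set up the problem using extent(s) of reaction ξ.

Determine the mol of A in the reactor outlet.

124 mol

For B: n = n₀ + 2ξ → 803 = 0 + 2ξ, giving ξ = 401.5 mol.
Outlet amounts (n = n₀ + ν ξ):
  A: 526 − 1(401.5) = 124.5
  B: 0 + 2(401.5) = 803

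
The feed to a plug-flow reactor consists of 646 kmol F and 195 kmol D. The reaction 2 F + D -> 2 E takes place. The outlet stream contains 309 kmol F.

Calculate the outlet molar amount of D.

26.5 kmol

For F: n = n₀ − 2ξ → 309 = 646 − 2ξ, giving ξ = 168.5 kmol.
Outlet amounts (n = n₀ + ν ξ):
  F: 646 − 2(168.5) = 309
  D: 195 − 1(168.5) = 26.5
  E: 0 + 2(168.5) = 337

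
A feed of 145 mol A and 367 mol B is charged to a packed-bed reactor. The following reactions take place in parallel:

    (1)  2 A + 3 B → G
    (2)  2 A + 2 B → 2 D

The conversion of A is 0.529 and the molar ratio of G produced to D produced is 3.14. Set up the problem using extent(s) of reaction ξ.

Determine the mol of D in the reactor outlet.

Conversion of A: A consumed = 0.529 × 145 = 76.7 mol = 2ξ₁ + 2ξ₂.
Selectivity: 1ξ₁ / (2ξ₂) = 3.14 → ξ₁ = 6.28 ξ₂.
Substitute: (2·6.28 + 2) ξ₂ = 76.7 → ξ₂ = 5.268 mol, ξ₁ = 33.08 mol.
Outlet amounts (n = n₀ + Σ ν·ξ):
  A: 145 − 2(33.08) − 2(5.268) = 68.3
  B: 367 − 3(33.08) − 2(5.268) = 257.2
  G: 0 + 1(33.08) = 33.08
  D: 0 + 2(5.268) = 10.54

10.5 mol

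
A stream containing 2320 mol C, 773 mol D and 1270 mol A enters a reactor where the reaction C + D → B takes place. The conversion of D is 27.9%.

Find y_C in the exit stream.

0.507

D reacted = 0.279 × 773 = 215.7 mol; ν_D = −1, so ξ = 215.7/1 = 215.7 mol.
Outlet amounts (n = n₀ + ν ξ):
  C: 2320 − 1(215.7) = 2104
  D: 773 − 1(215.7) = 557.3
  B: 0 + 1(215.7) = 215.7
  A: 1270 (inert)
Total out = 4147 mol; y_C = 2104 / 4147 = 0.5074.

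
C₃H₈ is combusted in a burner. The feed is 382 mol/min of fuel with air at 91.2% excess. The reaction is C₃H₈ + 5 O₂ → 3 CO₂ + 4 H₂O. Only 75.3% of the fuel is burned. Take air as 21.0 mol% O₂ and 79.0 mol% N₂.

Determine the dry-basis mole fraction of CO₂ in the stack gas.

Stoichiometric O₂ = 5 × 382 = 1910 mol/min; O₂ fed = 1910 × 1.912 = 3652 mol/min.
N₂ fed = 3652 × 79/21 = 13740 mol/min.
Fuel reacted = 0.753 × 382 → ξ = 287.6 mol/min.
Outlet (n = n₀ + ν ξ):
  C₃H₈: 382 − 1(287.6) = 94.35
  O₂: 3652 − 5(287.6) = 2214
  N₂: 13740 (inert)
  CO₂: 0 + 3(287.6) = 862.9
  H₂O: 0 + 4(287.6) = 1151
Dry total = 16910 mol/min; y_CO₂ (dry) = 862.9 / 16910 = 0.05103.

0.051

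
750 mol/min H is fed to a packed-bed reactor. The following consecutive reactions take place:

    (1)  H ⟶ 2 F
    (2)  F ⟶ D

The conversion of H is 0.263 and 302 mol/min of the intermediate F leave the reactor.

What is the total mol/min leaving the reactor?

Conversion of H: H consumed = 1ξ₁ = 0.263 × 750 → ξ₁ = 197.2 mol/min.
F balance: n_F = 0 + 2ξ₁ − 1ξ₂ = 302 → ξ₂ = (2·197.2 − 302)/1 = 92.5 mol/min.
Outlet amounts (n = n₀ + Σ ν·ξ):
  H: 750 − 1(197.2) = 552.8
  F: 0 + 2(197.2) − 1(92.5) = 302
  D: 0 + 1(92.5) = 92.5
Total out = 552.8 + 302 + 92.5 = 947.2 mol/min.

947 mol/min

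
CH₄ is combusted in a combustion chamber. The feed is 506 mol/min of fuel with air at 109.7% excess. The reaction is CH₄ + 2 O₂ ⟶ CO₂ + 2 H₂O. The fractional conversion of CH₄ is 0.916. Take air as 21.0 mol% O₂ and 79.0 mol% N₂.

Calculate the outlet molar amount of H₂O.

927 mol/min

Stoichiometric O₂ = 2 × 506 = 1012 mol/min; O₂ fed = 1012 × 2.097 = 2122 mol/min.
N₂ fed = 2122 × 79/21 = 7983 mol/min.
Fuel reacted = 0.916 × 506 → ξ = 463.5 mol/min.
Outlet (n = n₀ + ν ξ):
  CH₄: 506 − 1(463.5) = 42.5
  O₂: 2122 − 2(463.5) = 1195
  N₂: 7983 (inert)
  CO₂: 0 + 1(463.5) = 463.5
  H₂O: 0 + 2(463.5) = 927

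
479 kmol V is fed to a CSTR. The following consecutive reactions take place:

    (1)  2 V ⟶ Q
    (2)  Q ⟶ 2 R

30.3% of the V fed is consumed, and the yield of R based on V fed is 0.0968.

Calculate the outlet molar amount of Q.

Conversion of V: V consumed = 2ξ₁ = 0.303 × 479 → ξ₁ = 72.57 kmol.
Yield of R: 2ξ₂ / 479 = 0.0968 → ξ₂ = 23.18 kmol.
Outlet amounts (n = n₀ + Σ ν·ξ):
  V: 479 − 2(72.57) = 333.9
  Q: 0 + 1(72.57) − 1(23.18) = 49.38
  R: 0 + 2(23.18) = 46.37

49.4 kmol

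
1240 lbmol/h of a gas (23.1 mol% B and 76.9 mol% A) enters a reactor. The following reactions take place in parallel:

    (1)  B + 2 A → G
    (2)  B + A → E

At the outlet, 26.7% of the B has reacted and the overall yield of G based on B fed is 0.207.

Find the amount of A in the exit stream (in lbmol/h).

Yield of G: 1ξ₁ / 286.4 = 0.207 → ξ₁ = 59.29 lbmol/h.
Conversion of B: 1ξ₁ + 1ξ₂ = 0.267 × 286.4 = 76.48 → ξ₂ = 17.19 lbmol/h.
Outlet amounts (n = n₀ + Σ ν·ξ):
  B: 286.4 − 1(59.29) − 1(17.19) = 210
  A: 953.6 − 2(59.29) − 1(17.19) = 817.8
  G: 0 + 1(59.29) = 59.29
  E: 0 + 1(17.19) = 17.19

818 lbmol/h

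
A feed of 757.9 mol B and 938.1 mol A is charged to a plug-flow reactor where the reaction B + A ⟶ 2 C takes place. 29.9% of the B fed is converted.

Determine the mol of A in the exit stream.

711 mol

B reacted = 0.299 × 757.9 = 226.6 mol; ν_B = −1, so ξ = 226.6/1 = 226.6 mol.
Outlet amounts (n = n₀ + ν ξ):
  B: 757.9 − 1(226.6) = 531.3
  A: 938.1 − 1(226.6) = 711.5
  C: 0 + 2(226.6) = 453.2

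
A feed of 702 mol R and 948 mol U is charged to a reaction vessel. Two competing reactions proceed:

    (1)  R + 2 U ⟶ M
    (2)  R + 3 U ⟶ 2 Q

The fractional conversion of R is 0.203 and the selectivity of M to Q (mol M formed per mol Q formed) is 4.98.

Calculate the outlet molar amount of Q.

Conversion of R: R consumed = 0.203 × 702 = 142.5 mol = 1ξ₁ + 1ξ₂.
Selectivity: 1ξ₁ / (2ξ₂) = 4.98 → ξ₁ = 9.96 ξ₂.
Substitute: (1·9.96 + 1) ξ₂ = 142.5 → ξ₂ = 13 mol, ξ₁ = 129.5 mol.
Outlet amounts (n = n₀ + Σ ν·ξ):
  R: 702 − 1(129.5) − 1(13) = 559.5
  U: 948 − 2(129.5) − 3(13) = 650
  M: 0 + 1(129.5) = 129.5
  Q: 0 + 2(13) = 26

26 mol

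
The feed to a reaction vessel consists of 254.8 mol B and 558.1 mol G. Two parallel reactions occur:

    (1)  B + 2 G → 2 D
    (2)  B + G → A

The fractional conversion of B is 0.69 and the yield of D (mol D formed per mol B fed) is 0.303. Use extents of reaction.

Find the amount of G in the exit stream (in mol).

Yield of D: 2ξ₁ / 254.8 = 0.303 → ξ₁ = 38.6 mol.
Conversion of B: 1ξ₁ + 1ξ₂ = 0.69 × 254.8 = 175.8 → ξ₂ = 137.2 mol.
Outlet amounts (n = n₀ + Σ ν·ξ):
  B: 254.8 − 1(38.6) − 1(137.2) = 78.99
  G: 558.1 − 2(38.6) − 1(137.2) = 343.7
  D: 0 + 2(38.6) = 77.2
  A: 0 + 1(137.2) = 137.2

344 mol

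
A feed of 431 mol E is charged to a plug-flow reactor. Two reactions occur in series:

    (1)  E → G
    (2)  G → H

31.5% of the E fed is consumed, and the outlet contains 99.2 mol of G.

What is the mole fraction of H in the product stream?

0.0848

Conversion of E: E consumed = 1ξ₁ = 0.315 × 431 → ξ₁ = 135.8 mol.
G balance: n_G = 0 + 1ξ₁ − 1ξ₂ = 99.2 → ξ₂ = (1·135.8 − 99.2)/1 = 36.57 mol.
Outlet amounts (n = n₀ + Σ ν·ξ):
  E: 431 − 1(135.8) = 295.2
  G: 0 + 1(135.8) − 1(36.57) = 99.2
  H: 0 + 1(36.57) = 36.57
Total out = 431 mol; y_H = 36.57 / 431 = 0.08484.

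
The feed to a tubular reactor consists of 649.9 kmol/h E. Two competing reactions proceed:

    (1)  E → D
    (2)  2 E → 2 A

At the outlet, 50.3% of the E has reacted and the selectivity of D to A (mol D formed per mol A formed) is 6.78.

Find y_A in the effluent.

Conversion of E: E consumed = 0.503 × 649.9 = 326.9 kmol/h = 1ξ₁ + 2ξ₂.
Selectivity: 1ξ₁ / (2ξ₂) = 6.78 → ξ₁ = 13.56 ξ₂.
Substitute: (1·13.56 + 2) ξ₂ = 326.9 → ξ₂ = 21.01 kmol/h, ξ₁ = 284.9 kmol/h.
Outlet amounts (n = n₀ + Σ ν·ξ):
  E: 649.9 − 1(284.9) − 2(21.01) = 323
  D: 0 + 1(284.9) = 284.9
  A: 0 + 2(21.01) = 42.02
Total out = 649.9 kmol/h; y_A = 42.02 / 649.9 = 0.06465.

0.0647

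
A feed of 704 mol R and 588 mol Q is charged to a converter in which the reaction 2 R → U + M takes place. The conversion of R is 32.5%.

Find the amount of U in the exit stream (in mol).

R reacted = 0.325 × 704 = 228.8 mol; ν_R = −2, so ξ = 228.8/2 = 114.4 mol.
Outlet amounts (n = n₀ + ν ξ):
  R: 704 − 2(114.4) = 475.2
  U: 0 + 1(114.4) = 114.4
  M: 0 + 1(114.4) = 114.4
  Q: 588 (inert)

114 mol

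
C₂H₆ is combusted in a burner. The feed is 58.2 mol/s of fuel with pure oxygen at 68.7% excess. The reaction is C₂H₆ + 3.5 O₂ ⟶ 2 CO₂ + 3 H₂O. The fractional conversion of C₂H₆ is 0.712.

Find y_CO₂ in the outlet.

0.196

Stoichiometric O₂ = 3.5 × 58.2 = 203.7 mol/s; O₂ fed = 203.7 × 1.687 = 343.6 mol/s.
Fuel reacted = 0.712 × 58.2 → ξ = 41.44 mol/s.
Outlet (n = n₀ + ν ξ):
  C₂H₆: 58.2 − 1(41.44) = 16.76
  O₂: 343.6 − 3.5(41.44) = 198.6
  CO₂: 0 + 2(41.44) = 82.88
  H₂O: 0 + 3(41.44) = 124.3
Total out = 422.6 mol/s; y_CO₂ = 82.88 / 422.6 = 0.1961.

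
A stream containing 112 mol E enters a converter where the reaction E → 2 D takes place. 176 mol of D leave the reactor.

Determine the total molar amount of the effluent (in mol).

200 mol

For D: n = n₀ + 2ξ → 176 = 0 + 2ξ, giving ξ = 88 mol.
Outlet amounts (n = n₀ + ν ξ):
  E: 112 − 1(88) = 24
  D: 0 + 2(88) = 176
Total out = 24 + 176 = 200 mol.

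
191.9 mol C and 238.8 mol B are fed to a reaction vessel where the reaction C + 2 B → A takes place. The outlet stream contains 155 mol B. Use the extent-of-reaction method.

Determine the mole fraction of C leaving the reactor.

For B: n = n₀ − 2ξ → 155 = 238.8 − 2ξ, giving ξ = 41.9 mol.
Outlet amounts (n = n₀ + ν ξ):
  C: 191.9 − 1(41.9) = 150
  B: 238.8 − 2(41.9) = 155
  A: 0 + 1(41.9) = 41.9
Total out = 346.9 mol; y_C = 150 / 346.9 = 0.4324.

0.432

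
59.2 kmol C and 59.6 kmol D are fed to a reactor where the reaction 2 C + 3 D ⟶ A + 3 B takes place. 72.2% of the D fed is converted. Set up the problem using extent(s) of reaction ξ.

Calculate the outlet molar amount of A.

D reacted = 0.722 × 59.6 = 43.03 kmol; ν_D = −3, so ξ = 43.03/3 = 14.34 kmol.
Outlet amounts (n = n₀ + ν ξ):
  C: 59.2 − 2(14.34) = 30.51
  D: 59.6 − 3(14.34) = 16.57
  A: 0 + 1(14.34) = 14.34
  B: 0 + 3(14.34) = 43.03

14.3 kmol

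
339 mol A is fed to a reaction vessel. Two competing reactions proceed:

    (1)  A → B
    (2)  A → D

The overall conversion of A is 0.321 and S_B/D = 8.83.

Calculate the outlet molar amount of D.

11.1 mol

Conversion of A: A consumed = 0.321 × 339 = 108.8 mol = 1ξ₁ + 1ξ₂.
Selectivity: 1ξ₁ / (1ξ₂) = 8.83 → ξ₁ = 8.83 ξ₂.
Substitute: (1·8.83 + 1) ξ₂ = 108.8 → ξ₂ = 11.07 mol, ξ₁ = 97.75 mol.
Outlet amounts (n = n₀ + Σ ν·ξ):
  A: 339 − 1(97.75) − 1(11.07) = 230.2
  B: 0 + 1(97.75) = 97.75
  D: 0 + 1(11.07) = 11.07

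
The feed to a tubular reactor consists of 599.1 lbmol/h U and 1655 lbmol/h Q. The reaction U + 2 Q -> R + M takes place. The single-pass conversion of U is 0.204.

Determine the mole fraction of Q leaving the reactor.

U reacted = 0.204 × 599.1 = 122.2 lbmol/h; ν_U = −1, so ξ = 122.2/1 = 122.2 lbmol/h.
Outlet amounts (n = n₀ + ν ξ):
  U: 599.1 − 1(122.2) = 476.9
  Q: 1655 − 2(122.2) = 1411
  R: 0 + 1(122.2) = 122.2
  M: 0 + 1(122.2) = 122.2
Total out = 2132 lbmol/h; y_Q = 1411 / 2132 = 0.6617.

0.662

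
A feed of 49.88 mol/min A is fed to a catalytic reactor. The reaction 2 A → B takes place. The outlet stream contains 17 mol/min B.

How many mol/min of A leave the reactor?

15.9 mol/min

For B: n = n₀ + 1ξ → 17 = 0 + 1ξ, giving ξ = 17 mol/min.
Outlet amounts (n = n₀ + ν ξ):
  A: 49.88 − 2(17) = 15.88
  B: 0 + 1(17) = 17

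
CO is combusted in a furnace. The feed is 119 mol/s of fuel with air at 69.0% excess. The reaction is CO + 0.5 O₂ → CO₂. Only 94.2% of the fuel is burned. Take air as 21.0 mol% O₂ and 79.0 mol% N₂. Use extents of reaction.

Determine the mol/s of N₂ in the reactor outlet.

Stoichiometric O₂ = 0.5 × 119 = 59.5 mol/s; O₂ fed = 59.5 × 1.690 = 100.6 mol/s.
N₂ fed = 100.6 × 79/21 = 378.3 mol/s.
Fuel reacted = 0.942 × 119 → ξ = 112.1 mol/s.
Outlet (n = n₀ + ν ξ):
  CO: 119 − 1(112.1) = 6.902
  O₂: 100.6 − 0.5(112.1) = 44.51
  N₂: 378.3 (inert)
  CO₂: 0 + 1(112.1) = 112.1

378 mol/s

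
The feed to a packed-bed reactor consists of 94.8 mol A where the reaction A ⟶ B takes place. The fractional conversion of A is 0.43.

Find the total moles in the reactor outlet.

94.8 mol

A reacted = 0.43 × 94.8 = 40.76 mol; ν_A = −1, so ξ = 40.76/1 = 40.76 mol.
Outlet amounts (n = n₀ + ν ξ):
  A: 94.8 − 1(40.76) = 54.04
  B: 0 + 1(40.76) = 40.76
Total out = 54.04 + 40.76 = 94.8 mol.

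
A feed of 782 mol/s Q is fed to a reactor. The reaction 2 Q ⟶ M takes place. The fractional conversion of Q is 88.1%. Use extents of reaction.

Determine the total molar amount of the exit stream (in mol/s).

Q reacted = 0.881 × 782 = 688.9 mol/s; ν_Q = −2, so ξ = 688.9/2 = 344.5 mol/s.
Outlet amounts (n = n₀ + ν ξ):
  Q: 782 − 2(344.5) = 93.06
  M: 0 + 1(344.5) = 344.5
Total out = 93.06 + 344.5 = 437.5 mol/s.

438 mol/s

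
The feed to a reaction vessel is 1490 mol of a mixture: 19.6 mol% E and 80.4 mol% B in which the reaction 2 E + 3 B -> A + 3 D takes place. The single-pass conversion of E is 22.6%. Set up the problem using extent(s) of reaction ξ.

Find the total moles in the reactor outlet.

1460 mol

E reacted = 0.226 × 292 = 66 mol; ν_E = −2, so ξ = 66/2 = 33 mol.
Outlet amounts (n = n₀ + ν ξ):
  E: 292 − 2(33) = 226
  B: 1198 − 3(33) = 1099
  A: 0 + 1(33) = 33
  D: 0 + 3(33) = 99
Total out = 226 + 1099 + 33 + 99 = 1457 mol.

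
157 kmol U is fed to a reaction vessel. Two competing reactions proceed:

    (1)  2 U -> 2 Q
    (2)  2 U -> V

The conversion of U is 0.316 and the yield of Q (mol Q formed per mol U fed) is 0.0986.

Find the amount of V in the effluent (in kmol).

17.1 kmol

Yield of Q: 2ξ₁ / 157 = 0.0986 → ξ₁ = 7.74 kmol.
Conversion of U: 2ξ₁ + 2ξ₂ = 0.316 × 157 = 49.61 → ξ₂ = 17.07 kmol.
Outlet amounts (n = n₀ + Σ ν·ξ):
  U: 157 − 2(7.74) − 2(17.07) = 107.4
  Q: 0 + 2(7.74) = 15.48
  V: 0 + 1(17.07) = 17.07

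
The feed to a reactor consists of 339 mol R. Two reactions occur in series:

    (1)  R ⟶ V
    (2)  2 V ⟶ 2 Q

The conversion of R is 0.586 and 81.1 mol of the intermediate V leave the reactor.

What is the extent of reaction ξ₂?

ξ₂ = 58.8 mol

Conversion of R: R consumed = 1ξ₁ = 0.586 × 339 → ξ₁ = 198.7 mol.
V balance: n_V = 0 + 1ξ₁ − 2ξ₂ = 81.1 → ξ₂ = (1·198.7 − 81.1)/2 = 58.78 mol.
Outlet amounts (n = n₀ + Σ ν·ξ):
  R: 339 − 1(198.7) = 140.3
  V: 0 + 1(198.7) − 2(58.78) = 81.1
  Q: 0 + 2(58.78) = 117.6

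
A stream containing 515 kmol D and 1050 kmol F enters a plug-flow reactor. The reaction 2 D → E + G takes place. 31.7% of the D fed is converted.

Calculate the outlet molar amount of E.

81.6 kmol

D reacted = 0.317 × 515 = 163.3 kmol; ν_D = −2, so ξ = 163.3/2 = 81.63 kmol.
Outlet amounts (n = n₀ + ν ξ):
  D: 515 − 2(81.63) = 351.7
  E: 0 + 1(81.63) = 81.63
  G: 0 + 1(81.63) = 81.63
  F: 1050 (inert)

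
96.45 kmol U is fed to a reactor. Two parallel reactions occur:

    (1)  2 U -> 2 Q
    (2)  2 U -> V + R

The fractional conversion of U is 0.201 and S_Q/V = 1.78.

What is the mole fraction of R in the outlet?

0.0532

Conversion of U: U consumed = 0.201 × 96.45 = 19.39 kmol = 2ξ₁ + 2ξ₂.
Selectivity: 2ξ₁ / (1ξ₂) = 1.78 → ξ₁ = 0.89 ξ₂.
Substitute: (2·0.89 + 2) ξ₂ = 19.39 → ξ₂ = 5.129 kmol, ξ₁ = 4.565 kmol.
Outlet amounts (n = n₀ + Σ ν·ξ):
  U: 96.45 − 2(4.565) − 2(5.129) = 77.06
  Q: 0 + 2(4.565) = 9.129
  V: 0 + 1(5.129) = 5.129
  R: 0 + 1(5.129) = 5.129
Total out = 96.45 kmol; y_R = 5.129 / 96.45 = 0.05317.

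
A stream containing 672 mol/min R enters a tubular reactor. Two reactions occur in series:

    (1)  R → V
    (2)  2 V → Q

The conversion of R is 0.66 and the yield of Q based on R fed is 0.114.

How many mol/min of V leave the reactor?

Conversion of R: R consumed = 1ξ₁ = 0.66 × 672 → ξ₁ = 443.5 mol/min.
Yield of Q: 1ξ₂ / 672 = 0.114 → ξ₂ = 76.61 mol/min.
Outlet amounts (n = n₀ + Σ ν·ξ):
  R: 672 − 1(443.5) = 228.5
  V: 0 + 1(443.5) − 2(76.61) = 290.3
  Q: 0 + 1(76.61) = 76.61

290 mol/min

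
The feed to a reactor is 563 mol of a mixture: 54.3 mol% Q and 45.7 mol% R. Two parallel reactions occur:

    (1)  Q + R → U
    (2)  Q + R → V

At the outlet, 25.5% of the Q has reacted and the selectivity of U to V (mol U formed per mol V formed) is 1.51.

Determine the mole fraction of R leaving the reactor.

0.37

Conversion of Q: Q consumed = 0.255 × 305.7 = 77.96 mol = 1ξ₁ + 1ξ₂.
Selectivity: 1ξ₁ / (1ξ₂) = 1.51 → ξ₁ = 1.51 ξ₂.
Substitute: (1·1.51 + 1) ξ₂ = 77.96 → ξ₂ = 31.06 mol, ξ₁ = 46.9 mol.
Outlet amounts (n = n₀ + Σ ν·ξ):
  Q: 305.7 − 1(46.9) − 1(31.06) = 227.8
  R: 257.3 − 1(46.9) − 1(31.06) = 179.3
  U: 0 + 1(46.9) = 46.9
  V: 0 + 1(31.06) = 31.06
Total out = 485 mol; y_R = 179.3 / 485 = 0.3697.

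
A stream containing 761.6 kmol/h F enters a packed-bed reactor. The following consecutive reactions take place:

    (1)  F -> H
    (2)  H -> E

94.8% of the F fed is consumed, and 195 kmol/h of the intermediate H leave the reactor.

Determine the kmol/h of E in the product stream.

527 kmol/h

Conversion of F: F consumed = 1ξ₁ = 0.948 × 761.6 → ξ₁ = 722 kmol/h.
H balance: n_H = 0 + 1ξ₁ − 1ξ₂ = 195 → ξ₂ = (1·722 − 195)/1 = 527 kmol/h.
Outlet amounts (n = n₀ + Σ ν·ξ):
  F: 761.6 − 1(722) = 39.6
  H: 0 + 1(722) − 1(527) = 195
  E: 0 + 1(527) = 527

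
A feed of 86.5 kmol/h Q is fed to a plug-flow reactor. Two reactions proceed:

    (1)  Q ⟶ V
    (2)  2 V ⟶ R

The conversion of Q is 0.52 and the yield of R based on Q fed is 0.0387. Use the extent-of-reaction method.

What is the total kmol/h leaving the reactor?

83.2 kmol/h

Conversion of Q: Q consumed = 1ξ₁ = 0.52 × 86.5 → ξ₁ = 44.98 kmol/h.
Yield of R: 1ξ₂ / 86.5 = 0.0387 → ξ₂ = 3.348 kmol/h.
Outlet amounts (n = n₀ + Σ ν·ξ):
  Q: 86.5 − 1(44.98) = 41.52
  V: 0 + 1(44.98) − 2(3.348) = 38.28
  R: 0 + 1(3.348) = 3.348
Total out = 41.52 + 38.28 + 3.348 = 83.15 kmol/h.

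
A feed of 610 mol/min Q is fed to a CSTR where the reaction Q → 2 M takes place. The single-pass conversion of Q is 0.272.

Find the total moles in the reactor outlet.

776 mol/min

Q reacted = 0.272 × 610 = 165.9 mol/min; ν_Q = −1, so ξ = 165.9/1 = 165.9 mol/min.
Outlet amounts (n = n₀ + ν ξ):
  Q: 610 − 1(165.9) = 444.1
  M: 0 + 2(165.9) = 331.8
Total out = 444.1 + 331.8 = 775.9 mol/min.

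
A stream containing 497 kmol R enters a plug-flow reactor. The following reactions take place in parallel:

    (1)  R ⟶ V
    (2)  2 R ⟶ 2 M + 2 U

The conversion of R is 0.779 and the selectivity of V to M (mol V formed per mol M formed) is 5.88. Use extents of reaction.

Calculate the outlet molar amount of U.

Conversion of R: R consumed = 0.779 × 497 = 387.2 kmol = 1ξ₁ + 2ξ₂.
Selectivity: 1ξ₁ / (2ξ₂) = 5.88 → ξ₁ = 11.76 ξ₂.
Substitute: (1·11.76 + 2) ξ₂ = 387.2 → ξ₂ = 28.14 kmol, ξ₁ = 330.9 kmol.
Outlet amounts (n = n₀ + Σ ν·ξ):
  R: 497 − 1(330.9) − 2(28.14) = 109.8
  V: 0 + 1(330.9) = 330.9
  M: 0 + 2(28.14) = 56.27
  U: 0 + 2(28.14) = 56.27

56.3 kmol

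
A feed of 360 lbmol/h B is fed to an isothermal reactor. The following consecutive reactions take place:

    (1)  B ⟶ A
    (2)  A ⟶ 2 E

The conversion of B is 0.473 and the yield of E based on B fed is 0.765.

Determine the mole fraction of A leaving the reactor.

Conversion of B: B consumed = 1ξ₁ = 0.473 × 360 → ξ₁ = 170.3 lbmol/h.
Yield of E: 2ξ₂ / 360 = 0.765 → ξ₂ = 137.7 lbmol/h.
Outlet amounts (n = n₀ + Σ ν·ξ):
  B: 360 − 1(170.3) = 189.7
  A: 0 + 1(170.3) − 1(137.7) = 32.58
  E: 0 + 2(137.7) = 275.4
Total out = 497.7 lbmol/h; y_A = 32.58 / 497.7 = 0.06546.

0.0655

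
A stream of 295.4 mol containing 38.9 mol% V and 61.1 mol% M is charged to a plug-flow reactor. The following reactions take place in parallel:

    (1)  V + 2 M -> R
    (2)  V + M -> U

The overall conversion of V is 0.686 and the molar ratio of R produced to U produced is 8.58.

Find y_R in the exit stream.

0.484

Conversion of V: V consumed = 0.686 × 114.9 = 78.83 mol = 1ξ₁ + 1ξ₂.
Selectivity: 1ξ₁ / (1ξ₂) = 8.58 → ξ₁ = 8.58 ξ₂.
Substitute: (1·8.58 + 1) ξ₂ = 78.83 → ξ₂ = 8.228 mol, ξ₁ = 70.6 mol.
Outlet amounts (n = n₀ + Σ ν·ξ):
  V: 114.9 − 1(70.6) − 1(8.228) = 36.08
  M: 180.5 − 2(70.6) − 1(8.228) = 31.06
  R: 0 + 1(70.6) = 70.6
  U: 0 + 1(8.228) = 8.228
Total out = 146 mol; y_R = 70.6 / 146 = 0.4837.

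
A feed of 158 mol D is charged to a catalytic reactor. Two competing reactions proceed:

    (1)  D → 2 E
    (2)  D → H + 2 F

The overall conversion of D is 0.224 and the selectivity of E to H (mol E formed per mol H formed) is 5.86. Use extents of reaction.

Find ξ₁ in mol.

ξ₁ = 26.4 mol

Conversion of D: D consumed = 0.224 × 158 = 35.39 mol = 1ξ₁ + 1ξ₂.
Selectivity: 2ξ₁ / (1ξ₂) = 5.86 → ξ₁ = 2.93 ξ₂.
Substitute: (1·2.93 + 1) ξ₂ = 35.39 → ξ₂ = 9.006 mol, ξ₁ = 26.39 mol.
Outlet amounts (n = n₀ + Σ ν·ξ):
  D: 158 − 1(26.39) − 1(9.006) = 122.6
  E: 0 + 2(26.39) = 52.77
  H: 0 + 1(9.006) = 9.006
  F: 0 + 2(9.006) = 18.01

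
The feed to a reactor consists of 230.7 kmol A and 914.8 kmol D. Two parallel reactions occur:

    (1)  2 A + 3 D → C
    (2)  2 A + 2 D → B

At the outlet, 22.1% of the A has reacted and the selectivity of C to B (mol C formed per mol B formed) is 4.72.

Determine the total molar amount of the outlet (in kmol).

1050 kmol

Conversion of A: A consumed = 0.221 × 230.7 = 50.98 kmol = 2ξ₁ + 2ξ₂.
Selectivity: 1ξ₁ / (1ξ₂) = 4.72 → ξ₁ = 4.72 ξ₂.
Substitute: (2·4.72 + 2) ξ₂ = 50.98 → ξ₂ = 4.457 kmol, ξ₁ = 21.04 kmol.
Outlet amounts (n = n₀ + Σ ν·ξ):
  A: 230.7 − 2(21.04) − 2(4.457) = 179.7
  D: 914.8 − 3(21.04) − 2(4.457) = 842.8
  C: 0 + 1(21.04) = 21.04
  B: 0 + 1(4.457) = 4.457
Total out = 179.7 + 842.8 + 21.04 + 4.457 = 1048 kmol.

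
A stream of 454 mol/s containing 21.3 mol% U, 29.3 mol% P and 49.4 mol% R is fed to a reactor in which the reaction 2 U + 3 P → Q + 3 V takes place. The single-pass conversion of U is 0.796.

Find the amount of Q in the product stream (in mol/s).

38.5 mol/s

U reacted = 0.796 × 96.7 = 76.97 mol/s; ν_U = −2, so ξ = 76.97/2 = 38.49 mol/s.
Outlet amounts (n = n₀ + ν ξ):
  U: 96.7 − 2(38.49) = 19.73
  P: 133 − 3(38.49) = 17.56
  Q: 0 + 1(38.49) = 38.49
  V: 0 + 3(38.49) = 115.5
  R: 224.3 (inert)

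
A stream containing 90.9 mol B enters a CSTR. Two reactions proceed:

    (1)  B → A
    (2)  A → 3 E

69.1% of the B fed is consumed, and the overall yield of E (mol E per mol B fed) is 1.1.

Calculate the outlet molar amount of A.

29.5 mol

Conversion of B: B consumed = 1ξ₁ = 0.691 × 90.9 → ξ₁ = 62.81 mol.
Yield of E: 3ξ₂ / 90.9 = 1.1 → ξ₂ = 33.33 mol.
Outlet amounts (n = n₀ + Σ ν·ξ):
  B: 90.9 − 1(62.81) = 28.09
  A: 0 + 1(62.81) − 1(33.33) = 29.48
  E: 0 + 3(33.33) = 99.99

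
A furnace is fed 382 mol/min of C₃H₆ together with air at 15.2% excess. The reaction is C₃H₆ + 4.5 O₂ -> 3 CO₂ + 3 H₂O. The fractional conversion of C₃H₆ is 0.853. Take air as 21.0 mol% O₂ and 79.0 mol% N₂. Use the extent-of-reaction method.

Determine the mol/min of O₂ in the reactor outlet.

514 mol/min

Stoichiometric O₂ = 4.5 × 382 = 1719 mol/min; O₂ fed = 1719 × 1.152 = 1980 mol/min.
N₂ fed = 1980 × 79/21 = 7450 mol/min.
Fuel reacted = 0.853 × 382 → ξ = 325.8 mol/min.
Outlet (n = n₀ + ν ξ):
  C₃H₆: 382 − 1(325.8) = 56.15
  O₂: 1980 − 4.5(325.8) = 514
  N₂: 7450 (inert)
  CO₂: 0 + 3(325.8) = 977.5
  H₂O: 0 + 3(325.8) = 977.5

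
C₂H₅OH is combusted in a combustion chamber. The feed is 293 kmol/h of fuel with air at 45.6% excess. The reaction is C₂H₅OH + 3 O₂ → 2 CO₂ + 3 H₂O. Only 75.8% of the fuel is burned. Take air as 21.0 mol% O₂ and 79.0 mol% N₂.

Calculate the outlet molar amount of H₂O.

666 kmol/h

Stoichiometric O₂ = 3 × 293 = 879 kmol/h; O₂ fed = 879 × 1.456 = 1280 kmol/h.
N₂ fed = 1280 × 79/21 = 4815 kmol/h.
Fuel reacted = 0.758 × 293 → ξ = 222.1 kmol/h.
Outlet (n = n₀ + ν ξ):
  C₂H₅OH: 293 − 1(222.1) = 70.91
  O₂: 1280 − 3(222.1) = 613.5
  N₂: 4815 (inert)
  CO₂: 0 + 2(222.1) = 444.2
  H₂O: 0 + 3(222.1) = 666.3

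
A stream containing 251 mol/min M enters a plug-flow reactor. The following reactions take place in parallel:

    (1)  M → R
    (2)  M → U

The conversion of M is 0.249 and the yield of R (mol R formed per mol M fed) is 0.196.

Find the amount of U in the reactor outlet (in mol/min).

Yield of R: 1ξ₁ / 251 = 0.196 → ξ₁ = 49.2 mol/min.
Conversion of M: 1ξ₁ + 1ξ₂ = 0.249 × 251 = 62.5 → ξ₂ = 13.3 mol/min.
Outlet amounts (n = n₀ + Σ ν·ξ):
  M: 251 − 1(49.2) − 1(13.3) = 188.5
  R: 0 + 1(49.2) = 49.2
  U: 0 + 1(13.3) = 13.3

13.3 mol/min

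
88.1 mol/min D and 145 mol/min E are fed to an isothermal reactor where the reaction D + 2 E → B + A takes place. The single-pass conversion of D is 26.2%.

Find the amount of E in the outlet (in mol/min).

D reacted = 0.262 × 88.1 = 23.08 mol/min; ν_D = −1, so ξ = 23.08/1 = 23.08 mol/min.
Outlet amounts (n = n₀ + ν ξ):
  D: 88.1 − 1(23.08) = 65.02
  E: 145 − 2(23.08) = 98.84
  B: 0 + 1(23.08) = 23.08
  A: 0 + 1(23.08) = 23.08

98.8 mol/min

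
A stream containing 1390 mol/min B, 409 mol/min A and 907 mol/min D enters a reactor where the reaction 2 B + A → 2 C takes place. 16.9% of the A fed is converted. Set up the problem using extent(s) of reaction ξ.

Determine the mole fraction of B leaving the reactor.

A reacted = 0.169 × 409 = 69.12 mol/min; ν_A = −1, so ξ = 69.12/1 = 69.12 mol/min.
Outlet amounts (n = n₀ + ν ξ):
  B: 1390 − 2(69.12) = 1252
  A: 409 − 1(69.12) = 339.9
  C: 0 + 2(69.12) = 138.2
  D: 907 (inert)
Total out = 2637 mol/min; y_B = 1252 / 2637 = 0.4747.

0.475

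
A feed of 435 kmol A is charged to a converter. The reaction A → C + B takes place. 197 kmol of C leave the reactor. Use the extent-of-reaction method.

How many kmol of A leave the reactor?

For C: n = n₀ + 1ξ → 197 = 0 + 1ξ, giving ξ = 197 kmol.
Outlet amounts (n = n₀ + ν ξ):
  A: 435 − 1(197) = 238
  C: 0 + 1(197) = 197
  B: 0 + 1(197) = 197

238 kmol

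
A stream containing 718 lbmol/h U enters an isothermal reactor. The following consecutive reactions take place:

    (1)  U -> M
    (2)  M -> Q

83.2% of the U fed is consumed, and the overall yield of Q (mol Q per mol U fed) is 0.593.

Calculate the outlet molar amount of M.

172 lbmol/h

Conversion of U: U consumed = 1ξ₁ = 0.832 × 718 → ξ₁ = 597.4 lbmol/h.
Yield of Q: 1ξ₂ / 718 = 0.593 → ξ₂ = 425.8 lbmol/h.
Outlet amounts (n = n₀ + Σ ν·ξ):
  U: 718 − 1(597.4) = 120.6
  M: 0 + 1(597.4) − 1(425.8) = 171.6
  Q: 0 + 1(425.8) = 425.8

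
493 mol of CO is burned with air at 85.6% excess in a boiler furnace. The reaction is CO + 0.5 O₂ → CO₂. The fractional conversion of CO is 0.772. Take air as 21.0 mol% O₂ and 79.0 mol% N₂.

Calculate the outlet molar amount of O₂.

Stoichiometric O₂ = 0.5 × 493 = 246.5 mol; O₂ fed = 246.5 × 1.856 = 457.5 mol.
N₂ fed = 457.5 × 79/21 = 1721 mol.
Fuel reacted = 0.772 × 493 → ξ = 380.6 mol.
Outlet (n = n₀ + ν ξ):
  CO: 493 − 1(380.6) = 112.4
  O₂: 457.5 − 0.5(380.6) = 267.2
  N₂: 1721 (inert)
  CO₂: 0 + 1(380.6) = 380.6

267 mol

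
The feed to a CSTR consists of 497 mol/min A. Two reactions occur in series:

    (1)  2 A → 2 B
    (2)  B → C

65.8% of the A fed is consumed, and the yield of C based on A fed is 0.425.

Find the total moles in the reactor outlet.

497 mol/min

Conversion of A: A consumed = 2ξ₁ = 0.658 × 497 → ξ₁ = 163.5 mol/min.
Yield of C: 1ξ₂ / 497 = 0.425 → ξ₂ = 211.2 mol/min.
Outlet amounts (n = n₀ + Σ ν·ξ):
  A: 497 − 2(163.5) = 170
  B: 0 + 2(163.5) − 1(211.2) = 115.8
  C: 0 + 1(211.2) = 211.2
Total out = 170 + 115.8 + 211.2 = 497 mol/min.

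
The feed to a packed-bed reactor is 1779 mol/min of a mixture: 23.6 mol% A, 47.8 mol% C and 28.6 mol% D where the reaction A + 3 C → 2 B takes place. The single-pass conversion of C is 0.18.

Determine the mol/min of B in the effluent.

C reacted = 0.18 × 850.4 = 153.1 mol/min; ν_C = −3, so ξ = 153.1/3 = 51.02 mol/min.
Outlet amounts (n = n₀ + ν ξ):
  A: 419.8 − 1(51.02) = 368.8
  C: 850.4 − 3(51.02) = 697.3
  B: 0 + 2(51.02) = 102
  D: 508.8 (inert)

102 mol/min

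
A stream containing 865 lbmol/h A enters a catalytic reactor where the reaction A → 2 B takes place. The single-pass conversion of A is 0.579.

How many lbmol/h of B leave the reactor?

A reacted = 0.579 × 865 = 500.8 lbmol/h; ν_A = −1, so ξ = 500.8/1 = 500.8 lbmol/h.
Outlet amounts (n = n₀ + ν ξ):
  A: 865 − 1(500.8) = 364.2
  B: 0 + 2(500.8) = 1002

1000 lbmol/h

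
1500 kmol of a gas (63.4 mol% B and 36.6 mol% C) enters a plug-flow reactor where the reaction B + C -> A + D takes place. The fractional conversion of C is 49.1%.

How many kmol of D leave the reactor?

270 kmol

C reacted = 0.491 × 549 = 269.6 kmol; ν_C = −1, so ξ = 269.6/1 = 269.6 kmol.
Outlet amounts (n = n₀ + ν ξ):
  B: 951 − 1(269.6) = 681.4
  C: 549 − 1(269.6) = 279.4
  A: 0 + 1(269.6) = 269.6
  D: 0 + 1(269.6) = 269.6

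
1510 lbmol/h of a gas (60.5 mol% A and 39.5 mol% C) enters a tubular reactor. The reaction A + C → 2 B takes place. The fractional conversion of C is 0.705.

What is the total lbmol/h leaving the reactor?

1510 lbmol/h

C reacted = 0.705 × 596.5 = 420.5 lbmol/h; ν_C = −1, so ξ = 420.5/1 = 420.5 lbmol/h.
Outlet amounts (n = n₀ + ν ξ):
  A: 913.5 − 1(420.5) = 493.1
  C: 596.5 − 1(420.5) = 176
  B: 0 + 2(420.5) = 841
Total out = 493.1 + 176 + 841 = 1510 lbmol/h.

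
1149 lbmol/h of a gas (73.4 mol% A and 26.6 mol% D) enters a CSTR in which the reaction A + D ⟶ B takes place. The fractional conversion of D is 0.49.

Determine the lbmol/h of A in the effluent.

694 lbmol/h

D reacted = 0.49 × 305.6 = 149.8 lbmol/h; ν_D = −1, so ξ = 149.8/1 = 149.8 lbmol/h.
Outlet amounts (n = n₀ + ν ξ):
  A: 843.4 − 1(149.8) = 693.6
  D: 305.6 − 1(149.8) = 155.9
  B: 0 + 1(149.8) = 149.8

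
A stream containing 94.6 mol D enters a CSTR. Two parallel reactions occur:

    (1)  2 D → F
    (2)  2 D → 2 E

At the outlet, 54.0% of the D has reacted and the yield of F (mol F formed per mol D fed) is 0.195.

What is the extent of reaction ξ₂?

ξ₂ = 7.1 mol

Yield of F: 1ξ₁ / 94.6 = 0.195 → ξ₁ = 18.45 mol.
Conversion of D: 2ξ₁ + 2ξ₂ = 0.54 × 94.6 = 51.08 → ξ₂ = 7.095 mol.
Outlet amounts (n = n₀ + Σ ν·ξ):
  D: 94.6 − 2(18.45) − 2(7.095) = 43.52
  F: 0 + 1(18.45) = 18.45
  E: 0 + 2(7.095) = 14.19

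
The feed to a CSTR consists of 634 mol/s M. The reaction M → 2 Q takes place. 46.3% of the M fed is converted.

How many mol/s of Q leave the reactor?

587 mol/s

M reacted = 0.463 × 634 = 293.5 mol/s; ν_M = −1, so ξ = 293.5/1 = 293.5 mol/s.
Outlet amounts (n = n₀ + ν ξ):
  M: 634 − 1(293.5) = 340.5
  Q: 0 + 2(293.5) = 587.1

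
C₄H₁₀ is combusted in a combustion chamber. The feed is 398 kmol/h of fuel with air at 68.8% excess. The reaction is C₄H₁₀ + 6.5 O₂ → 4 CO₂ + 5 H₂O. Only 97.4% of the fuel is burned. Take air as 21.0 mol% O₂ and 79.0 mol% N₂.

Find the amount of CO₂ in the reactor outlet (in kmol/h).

Stoichiometric O₂ = 6.5 × 398 = 2587 kmol/h; O₂ fed = 2587 × 1.688 = 4367 kmol/h.
N₂ fed = 4367 × 79/21 = 16430 kmol/h.
Fuel reacted = 0.974 × 398 → ξ = 387.7 kmol/h.
Outlet (n = n₀ + ν ξ):
  C₄H₁₀: 398 − 1(387.7) = 10.35
  O₂: 4367 − 6.5(387.7) = 1847
  N₂: 16430 (inert)
  CO₂: 0 + 4(387.7) = 1551
  H₂O: 0 + 5(387.7) = 1938

1550 kmol/h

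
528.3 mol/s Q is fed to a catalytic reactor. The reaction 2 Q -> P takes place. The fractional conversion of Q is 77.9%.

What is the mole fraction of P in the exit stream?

Q reacted = 0.779 × 528.3 = 411.5 mol/s; ν_Q = −2, so ξ = 411.5/2 = 205.8 mol/s.
Outlet amounts (n = n₀ + ν ξ):
  Q: 528.3 − 2(205.8) = 116.8
  P: 0 + 1(205.8) = 205.8
Total out = 322.5 mol/s; y_P = 205.8 / 322.5 = 0.638.

0.638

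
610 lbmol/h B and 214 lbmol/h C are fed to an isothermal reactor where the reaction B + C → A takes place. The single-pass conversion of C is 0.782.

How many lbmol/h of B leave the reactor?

C reacted = 0.782 × 214 = 167.3 lbmol/h; ν_C = −1, so ξ = 167.3/1 = 167.3 lbmol/h.
Outlet amounts (n = n₀ + ν ξ):
  B: 610 − 1(167.3) = 442.7
  C: 214 − 1(167.3) = 46.65
  A: 0 + 1(167.3) = 167.3

443 lbmol/h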